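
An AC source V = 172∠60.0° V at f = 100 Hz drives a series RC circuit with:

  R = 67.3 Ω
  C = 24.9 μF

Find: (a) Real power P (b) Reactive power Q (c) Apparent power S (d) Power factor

Step 1 — Angular frequency: ω = 2π·f = 2π·100 = 628.3 rad/s.
Step 2 — Component impedances:
  R: Z = R = 67.3 Ω
  C: Z = 1/(jωC) = -j/(ω·C) = 0 - j63.92 Ω
Step 3 — Series combination: Z_total = R + C = 67.3 - j63.92 Ω = 92.82∠-43.5° Ω.
Step 4 — Source phasor: V = 172∠60.0° V = 86 + j149 V.
Step 5 — Current: I = V / Z = -0.4333 + j1.802 A = 1.853∠103.5° A.
Step 6 — Complex power: S = V·I* = 231.1 - j219.5 VA.
Step 7 — Real power: P = Re(S) = 231.1 W.
Step 8 — Reactive power: Q = Im(S) = -219.5 VAR.
Step 9 — Apparent power: |S| = 318.7 VA.
Step 10 — Power factor: PF = P/|S| = 0.7251 (leading).

(a) P = 231.1 W  (b) Q = -219.5 VAR  (c) S = 318.7 VA  (d) PF = 0.7251 (leading)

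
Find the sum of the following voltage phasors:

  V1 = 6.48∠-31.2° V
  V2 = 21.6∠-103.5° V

Step 1 — Convert each phasor to rectangular form:
  V1 = 6.48·(cos(-31.2°) + j·sin(-31.2°)) = 5.543 - j3.357 V
  V2 = 21.6·(cos(-103.5°) + j·sin(-103.5°)) = -5.042 - j21 V
Step 2 — Sum components: V_total = 0.5003 - j24.36 V.
Step 3 — Convert to polar: |V_total| = 24.37 V, ∠V_total = -88.8°.

V_total = 24.37∠-88.8° V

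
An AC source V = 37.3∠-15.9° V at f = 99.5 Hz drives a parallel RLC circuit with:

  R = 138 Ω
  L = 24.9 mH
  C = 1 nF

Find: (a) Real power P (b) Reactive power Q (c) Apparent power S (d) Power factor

Step 1 — Angular frequency: ω = 2π·f = 2π·99.5 = 625.2 rad/s.
Step 2 — Component impedances:
  R: Z = R = 138 Ω
  L: Z = jωL = j·625.2·0.0249 = 0 + j15.57 Ω
  C: Z = 1/(jωC) = -j/(ω·C) = 0 - j1.6e+06 Ω
Step 3 — Parallel combination: 1/Z_total = 1/R + 1/L + 1/C; Z_total = 1.734 + j15.37 Ω = 15.47∠83.6° Ω.
Step 4 — Source phasor: V = 37.3∠-15.9° V = 35.87 - j10.22 V.
Step 5 — Current: I = V / Z = -0.3965 - j2.378 A = 2.411∠-99.5° A.
Step 6 — Complex power: S = V·I* = 10.08 + j89.37 VA.
Step 7 — Real power: P = Re(S) = 10.08 W.
Step 8 — Reactive power: Q = Im(S) = 89.37 VAR.
Step 9 — Apparent power: |S| = 89.94 VA.
Step 10 — Power factor: PF = P/|S| = 0.1121 (lagging).

(a) P = 10.08 W  (b) Q = 89.37 VAR  (c) S = 89.94 VA  (d) PF = 0.1121 (lagging)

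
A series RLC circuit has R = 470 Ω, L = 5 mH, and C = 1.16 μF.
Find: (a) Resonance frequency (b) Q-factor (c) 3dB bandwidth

Step 1 — Resonance: ω₀ = 1/√(LC) = 1/√(0.005·1.16e-06) = 1.313e+04 rad/s.
Step 2 — f₀ = ω₀/(2π) = 2090 Hz.
Step 3 — Series Q: Q = ω₀L/R = 1.313e+04·0.005/470 = 0.1397.
Step 4 — Bandwidth: Δω = ω₀/Q = 9.4e+04 rad/s; BW = Δω/(2π) = 1.496e+04 Hz.

(a) f₀ = 2090 Hz  (b) Q = 0.1397  (c) BW = 1.496e+04 Hz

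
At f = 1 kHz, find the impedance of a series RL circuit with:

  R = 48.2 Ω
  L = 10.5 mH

Step 1 — Angular frequency: ω = 2π·f = 2π·1000 = 6283 rad/s.
Step 2 — Component impedances:
  R: Z = R = 48.2 Ω
  L: Z = jωL = j·6283·0.0105 = 0 + j65.97 Ω
Step 3 — Series combination: Z_total = R + L = 48.2 + j65.97 Ω = 81.71∠53.8° Ω.

Z = 48.2 + j65.97 Ω = 81.71∠53.8° Ω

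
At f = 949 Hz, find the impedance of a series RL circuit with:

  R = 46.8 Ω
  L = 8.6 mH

Step 1 — Angular frequency: ω = 2π·f = 2π·949 = 5963 rad/s.
Step 2 — Component impedances:
  R: Z = R = 46.8 Ω
  L: Z = jωL = j·5963·0.0086 = 0 + j51.28 Ω
Step 3 — Series combination: Z_total = R + L = 46.8 + j51.28 Ω = 69.43∠47.6° Ω.

Z = 46.8 + j51.28 Ω = 69.43∠47.6° Ω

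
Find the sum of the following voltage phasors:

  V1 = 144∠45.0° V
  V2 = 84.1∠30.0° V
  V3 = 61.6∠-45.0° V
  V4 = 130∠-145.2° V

Step 1 — Convert each phasor to rectangular form:
  V1 = 144·(cos(45.0°) + j·sin(45.0°)) = 101.8 + j101.8 V
  V2 = 84.1·(cos(30.0°) + j·sin(30.0°)) = 72.83 + j42.05 V
  V3 = 61.6·(cos(-45.0°) + j·sin(-45.0°)) = 43.56 - j43.56 V
  V4 = 130·(cos(-145.2°) + j·sin(-145.2°)) = -106.7 - j74.19 V
Step 2 — Sum components: V_total = 111.5 + j26.12 V.
Step 3 — Convert to polar: |V_total| = 114.5 V, ∠V_total = 13.2°.

V_total = 114.5∠13.2° V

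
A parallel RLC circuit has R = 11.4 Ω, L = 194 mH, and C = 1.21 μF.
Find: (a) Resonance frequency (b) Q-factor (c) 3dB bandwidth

Step 1 — Resonance: ω₀ = 1/√(LC) = 1/√(0.194·1.21e-06) = 2064 rad/s.
Step 2 — f₀ = ω₀/(2π) = 328.5 Hz.
Step 3 — Parallel Q: Q = R/(ω₀L) = 11.4/(2064·0.194) = 0.02847.
Step 4 — Bandwidth: Δω = ω₀/Q = 7.25e+04 rad/s; BW = Δω/(2π) = 1.154e+04 Hz.

(a) f₀ = 328.5 Hz  (b) Q = 0.02847  (c) BW = 1.154e+04 Hz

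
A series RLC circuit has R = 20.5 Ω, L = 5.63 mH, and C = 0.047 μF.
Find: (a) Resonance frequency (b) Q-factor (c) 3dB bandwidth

Step 1 — Resonance: ω₀ = 1/√(LC) = 1/√(0.00563·4.7e-08) = 6.147e+04 rad/s.
Step 2 — f₀ = ω₀/(2π) = 9784 Hz.
Step 3 — Series Q: Q = ω₀L/R = 6.147e+04·0.00563/20.5 = 16.88.
Step 4 — Bandwidth: Δω = ω₀/Q = 3641 rad/s; BW = Δω/(2π) = 579.5 Hz.

(a) f₀ = 9784 Hz  (b) Q = 16.88  (c) BW = 579.5 Hz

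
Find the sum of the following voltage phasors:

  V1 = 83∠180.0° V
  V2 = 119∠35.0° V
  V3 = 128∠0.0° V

Step 1 — Convert each phasor to rectangular form:
  V1 = 83·(cos(180.0°) + j·sin(180.0°)) = -83 V
  V2 = 119·(cos(35.0°) + j·sin(35.0°)) = 97.48 + j68.26 V
  V3 = 128·(cos(0.0°) + j·sin(0.0°)) = 128 V
Step 2 — Sum components: V_total = 142.5 + j68.26 V.
Step 3 — Convert to polar: |V_total| = 158 V, ∠V_total = 25.6°.

V_total = 158∠25.6° V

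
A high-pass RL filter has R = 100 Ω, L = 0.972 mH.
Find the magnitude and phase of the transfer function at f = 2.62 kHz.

Step 1 — Angular frequency: ω = 2π·2620 = 1.646e+04 rad/s.
Step 2 — Transfer function: H(jω) = jωL/(R + jωL).
Step 3 — Numerator jωL = j·16; denominator R + jωL = 100 + j16.
Step 4 — H = 0.02496 + j0.156.
Step 5 — Magnitude: |H| = 0.158 (-16.0 dB); phase: φ = 80.9°.

|H| = 0.158 (-16.0 dB), φ = 80.9°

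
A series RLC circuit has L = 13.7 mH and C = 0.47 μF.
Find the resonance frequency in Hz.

Step 1 — Resonance condition Im(Z)=0 gives ω₀ = 1/√(LC).
Step 2 — ω₀ = 1/√(0.0137·4.7e-07) = 1.246e+04 rad/s.
Step 3 — f₀ = ω₀/(2π) = 1983 Hz.

f₀ = 1983 Hz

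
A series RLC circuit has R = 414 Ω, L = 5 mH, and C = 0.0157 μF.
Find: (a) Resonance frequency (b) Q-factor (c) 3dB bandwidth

Step 1 — Resonance condition Im(Z)=0 gives ω₀ = 1/√(LC).
Step 2 — ω₀ = 1/√(0.005·1.57e-08) = 1.129e+05 rad/s.
Step 3 — f₀ = ω₀/(2π) = 1.796e+04 Hz.
Step 4 — Series Q: Q = ω₀L/R = 1.129e+05·0.005/414 = 1.363.
Step 5 — 3dB bandwidth: Δω = ω₀/Q = 8.28e+04 rad/s; BW = Δω/(2π) = 1.318e+04 Hz.

(a) f₀ = 1.796e+04 Hz  (b) Q = 1.363  (c) BW = 1.318e+04 Hz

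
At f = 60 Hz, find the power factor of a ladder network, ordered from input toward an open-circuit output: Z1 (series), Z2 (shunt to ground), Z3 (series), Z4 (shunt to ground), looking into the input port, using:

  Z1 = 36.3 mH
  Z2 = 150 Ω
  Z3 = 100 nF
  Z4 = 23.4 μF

Step 1 — Angular frequency: ω = 2π·f = 2π·60 = 377 rad/s.
Step 2 — Component impedances:
  Z1: Z = jωL = j·377·0.0363 = 0 + j13.68 Ω
  Z2: Z = R = 150 Ω
  Z3: Z = 1/(jωC) = -j/(ω·C) = 0 - j2.653e+04 Ω
  Z4: Z = 1/(jωC) = -j/(ω·C) = 0 - j113.4 Ω
Step 3 — Ladder network (open output): work backward from the far end, alternating series and parallel combinations. Z_in = 150 + j12.84 Ω = 150.5∠4.9° Ω.
Step 4 — Power factor: PF = cos(φ) = Re(Z)/|Z| = 150/150.54 = 0.9964.
Step 5 — Type: Im(Z) = 12.84 ⇒ lagging (phase φ = 4.9°).

PF = 0.9964 (lagging, φ = 4.9°)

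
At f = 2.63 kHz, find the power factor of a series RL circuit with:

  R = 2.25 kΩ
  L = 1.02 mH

Step 1 — Angular frequency: ω = 2π·f = 2π·2630 = 1.652e+04 rad/s.
Step 2 — Component impedances:
  R: Z = R = 2250 Ω
  L: Z = jωL = j·1.652e+04·0.00102 = 0 + j16.86 Ω
Step 3 — Series combination: Z_total = R + L = 2250 + j16.86 Ω = 2250∠0.4° Ω.
Step 4 — Power factor: PF = cos(φ) = Re(Z)/|Z| = 2250/2250 = 1.
Step 5 — Type: Im(Z) = 16.86 ⇒ lagging (phase φ = 0.4°).

PF = 1 (lagging, φ = 0.4°)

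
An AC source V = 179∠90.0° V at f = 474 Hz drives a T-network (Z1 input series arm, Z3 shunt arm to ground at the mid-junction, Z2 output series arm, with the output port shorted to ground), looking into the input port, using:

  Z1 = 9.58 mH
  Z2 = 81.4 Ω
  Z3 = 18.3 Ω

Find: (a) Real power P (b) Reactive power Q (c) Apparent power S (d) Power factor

Step 1 — Angular frequency: ω = 2π·f = 2π·474 = 2978 rad/s.
Step 2 — Component impedances:
  Z1: Z = jωL = j·2978·0.00958 = 0 + j28.53 Ω
  Z2: Z = R = 81.4 Ω
  Z3: Z = R = 18.3 Ω
Step 3 — With the output port shorted to ground, the output series arm Z2 runs from the junction to ground; the shunt arm Z3 also runs from the junction to ground. They appear in parallel: Z3 || Z2 = 14.94 Ω.
Step 4 — Series with input arm Z1: Z_in = Z1 + (Z3 || Z2) = 14.94 + j28.53 Ω = 32.21∠62.4° Ω.
Step 5 — Source phasor: V = 179∠90.0° V = 0 + j179 V.
Step 6 — Current: I = V / Z = 4.924 + j2.578 A = 5.558∠27.6° A.
Step 7 — Complex power: S = V·I* = 461.5 + j881.3 VA.
Step 8 — Real power: P = Re(S) = 461.5 W.
Step 9 — Reactive power: Q = Im(S) = 881.3 VAR.
Step 10 — Apparent power: |S| = 994.9 VA.
Step 11 — Power factor: PF = P/|S| = 0.4639 (lagging).

(a) P = 461.5 W  (b) Q = 881.3 VAR  (c) S = 994.9 VA  (d) PF = 0.4639 (lagging)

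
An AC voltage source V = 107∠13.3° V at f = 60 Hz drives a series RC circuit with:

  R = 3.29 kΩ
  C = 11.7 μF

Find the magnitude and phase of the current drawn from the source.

Step 1 — Angular frequency: ω = 2π·f = 2π·60 = 377 rad/s.
Step 2 — Component impedances:
  R: Z = R = 3290 Ω
  C: Z = 1/(jωC) = -j/(ω·C) = 0 - j226.7 Ω
Step 3 — Series combination: Z_total = R + C = 3290 - j226.7 Ω = 3298∠-3.9° Ω.
Step 4 — Source phasor: V = 107∠13.3° V = 104.1 + j24.62 V.
Step 5 — Ohm's law: I = V / Z_total = (104.1 + j24.62) / (3290 - j226.7) = 0.03099 + j0.009617 A.
Step 6 — Convert to polar: |I| = 0.03245 A, ∠I = 17.2°.

I = 0.03245∠17.2° A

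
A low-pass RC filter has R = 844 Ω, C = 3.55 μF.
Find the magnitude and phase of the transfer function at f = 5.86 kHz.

Step 1 — Angular frequency: ω = 2π·5860 = 3.682e+04 rad/s.
Step 2 — Transfer function: H(jω) = 1/(1 + jωRC).
Step 3 — Denominator: 1 + jωRC = 1 + j·3.682e+04·844·3.55e-06 = 1 + j110.3.
Step 4 — H = 8.216e-05 - j0.009064.
Step 5 — Magnitude: |H| = 0.009064 (-40.9 dB); phase: φ = -89.5°.

|H| = 0.009064 (-40.9 dB), φ = -89.5°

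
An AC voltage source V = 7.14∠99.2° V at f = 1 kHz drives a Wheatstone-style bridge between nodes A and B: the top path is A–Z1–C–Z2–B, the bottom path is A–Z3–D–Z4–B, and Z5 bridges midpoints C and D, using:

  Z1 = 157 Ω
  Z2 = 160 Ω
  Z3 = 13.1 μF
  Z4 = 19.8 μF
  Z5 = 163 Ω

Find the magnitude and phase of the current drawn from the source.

Step 1 — Angular frequency: ω = 2π·f = 2π·1000 = 6283 rad/s.
Step 2 — Component impedances:
  Z1: Z = R = 157 Ω
  Z2: Z = R = 160 Ω
  Z3: Z = 1/(jωC) = -j/(ω·C) = 0 - j12.15 Ω
  Z4: Z = 1/(jωC) = -j/(ω·C) = 0 - j8.038 Ω
  Z5: Z = R = 163 Ω
Step 3 — Bridge requires nodal analysis (the Z5 bridge couples midpoints C and D, so the two paths cannot be reduced to a simple series/parallel combination). Setting node B to ground and injecting 1 A at node A, the 3-node admittance system at A, C, D solves to V_A = Z_AB = 1.299 - j20.1 Ω = 20.14∠-86.3° Ω.
Step 4 — Source phasor: V = 7.14∠99.2° V = -1.142 + j7.048 V.
Step 5 — Ohm's law: I = V / Z_total = (-1.142 + j7.048) / (1.299 - j20.1) = -0.3528 - j0.03398 A.
Step 6 — Convert to polar: |I| = 0.3544 A, ∠I = -174.5°.

I = 0.3544∠-174.5° A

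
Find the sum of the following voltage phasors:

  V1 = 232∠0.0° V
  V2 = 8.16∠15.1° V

Step 1 — Convert each phasor to rectangular form:
  V1 = 232·(cos(0.0°) + j·sin(0.0°)) = 232 V
  V2 = 8.16·(cos(15.1°) + j·sin(15.1°)) = 7.878 + j2.126 V
Step 2 — Sum components: V_total = 239.9 + j2.126 V.
Step 3 — Convert to polar: |V_total| = 239.9 V, ∠V_total = 0.5°.

V_total = 239.9∠0.5° V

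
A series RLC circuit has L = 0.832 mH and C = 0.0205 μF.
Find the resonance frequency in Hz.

Step 1 — Resonance condition Im(Z)=0 gives ω₀ = 1/√(LC).
Step 2 — ω₀ = 1/√(0.000832·2.05e-08) = 2.421e+05 rad/s.
Step 3 — f₀ = ω₀/(2π) = 3.854e+04 Hz.

f₀ = 3.854e+04 Hz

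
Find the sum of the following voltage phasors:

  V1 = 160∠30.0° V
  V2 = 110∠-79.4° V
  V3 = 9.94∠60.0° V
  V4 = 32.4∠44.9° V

Step 1 — Convert each phasor to rectangular form:
  V1 = 160·(cos(30.0°) + j·sin(30.0°)) = 138.6 + j80 V
  V2 = 110·(cos(-79.4°) + j·sin(-79.4°)) = 20.23 - j108.1 V
  V3 = 9.94·(cos(60.0°) + j·sin(60.0°)) = 4.97 + j8.608 V
  V4 = 32.4·(cos(44.9°) + j·sin(44.9°)) = 22.95 + j22.87 V
Step 2 — Sum components: V_total = 186.7 + j3.356 V.
Step 3 — Convert to polar: |V_total| = 186.7 V, ∠V_total = 1.0°.

V_total = 186.7∠1.0° V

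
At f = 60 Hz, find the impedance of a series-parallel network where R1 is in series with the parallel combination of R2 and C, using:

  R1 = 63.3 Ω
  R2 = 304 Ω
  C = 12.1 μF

Step 1 — Angular frequency: ω = 2π·f = 2π·60 = 377 rad/s.
Step 2 — Component impedances:
  R1: Z = R = 63.3 Ω
  R2: Z = R = 304 Ω
  C: Z = 1/(jωC) = -j/(ω·C) = 0 - j219.2 Ω
Step 3 — Parallel branch: R2 || C = 1/(1/R2 + 1/C) = 104 - j144.2 Ω.
Step 4 — Series with R1: Z_total = R1 + (R2 || C) = 167.3 - j144.2 Ω = 220.9∠-40.8° Ω.

Z = 167.3 - j144.2 Ω = 220.9∠-40.8° Ω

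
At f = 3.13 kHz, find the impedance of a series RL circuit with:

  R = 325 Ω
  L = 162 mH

Step 1 — Angular frequency: ω = 2π·f = 2π·3130 = 1.967e+04 rad/s.
Step 2 — Component impedances:
  R: Z = R = 325 Ω
  L: Z = jωL = j·1.967e+04·0.162 = 0 + j3186 Ω
Step 3 — Series combination: Z_total = R + L = 325 + j3186 Ω = 3202∠84.2° Ω.

Z = 325 + j3186 Ω = 3202∠84.2° Ω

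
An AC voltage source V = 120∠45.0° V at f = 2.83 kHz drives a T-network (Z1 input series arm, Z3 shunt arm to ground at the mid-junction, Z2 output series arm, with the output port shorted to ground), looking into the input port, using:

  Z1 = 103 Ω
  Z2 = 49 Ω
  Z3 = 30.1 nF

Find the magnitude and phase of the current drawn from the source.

Step 1 — Angular frequency: ω = 2π·f = 2π·2830 = 1.778e+04 rad/s.
Step 2 — Component impedances:
  Z1: Z = R = 103 Ω
  Z2: Z = R = 49 Ω
  Z3: Z = 1/(jωC) = -j/(ω·C) = 0 - j1868 Ω
Step 3 — With the output port shorted to ground, the output series arm Z2 runs from the junction to ground; the shunt arm Z3 also runs from the junction to ground. They appear in parallel: Z3 || Z2 = 48.97 - j1.284 Ω.
Step 4 — Series with input arm Z1: Z_in = Z1 + (Z3 || Z2) = 152 - j1.284 Ω = 152∠-0.5° Ω.
Step 5 — Source phasor: V = 120∠45.0° V = 84.85 + j84.85 V.
Step 6 — Ohm's law: I = V / Z_total = (84.85 + j84.85) / (152 - j1.284) = 0.5536 + j0.563 A.
Step 7 — Convert to polar: |I| = 0.7896 A, ∠I = 45.5°.

I = 0.7896∠45.5° A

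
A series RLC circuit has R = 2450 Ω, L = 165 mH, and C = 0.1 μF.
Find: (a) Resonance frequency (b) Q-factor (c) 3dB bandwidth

Step 1 — Resonance: ω₀ = 1/√(LC) = 1/√(0.165·1e-07) = 7785 rad/s.
Step 2 — f₀ = ω₀/(2π) = 1239 Hz.
Step 3 — Series Q: Q = ω₀L/R = 7785·0.165/2450 = 0.5243.
Step 4 — Bandwidth: Δω = ω₀/Q = 1.485e+04 rad/s; BW = Δω/(2π) = 2363 Hz.

(a) f₀ = 1239 Hz  (b) Q = 0.5243  (c) BW = 2363 Hz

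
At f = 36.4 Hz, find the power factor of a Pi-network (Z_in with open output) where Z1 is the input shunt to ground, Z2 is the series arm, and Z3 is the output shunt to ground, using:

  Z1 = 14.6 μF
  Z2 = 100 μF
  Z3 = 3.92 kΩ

Step 1 — Angular frequency: ω = 2π·f = 2π·36.4 = 228.7 rad/s.
Step 2 — Component impedances:
  Z1: Z = 1/(jωC) = -j/(ω·C) = 0 - j299.5 Ω
  Z2: Z = 1/(jωC) = -j/(ω·C) = 0 - j43.72 Ω
  Z3: Z = R = 3920 Ω
Step 3 — With open output, the series arm Z2 and the output shunt Z3 appear in series to ground: Z2 + Z3 = 3920 - j43.72 Ω.
Step 4 — Parallel with input shunt Z1: Z_in = Z1 || (Z2 + Z3) = 22.71 - j297.5 Ω = 298.4∠-85.6° Ω.
Step 5 — Power factor: PF = cos(φ) = Re(Z)/|Z| = 22.705/298.36 = 0.0761.
Step 6 — Type: Im(Z) = -297.5 ⇒ leading (phase φ = -85.6°).

PF = 0.0761 (leading, φ = -85.6°)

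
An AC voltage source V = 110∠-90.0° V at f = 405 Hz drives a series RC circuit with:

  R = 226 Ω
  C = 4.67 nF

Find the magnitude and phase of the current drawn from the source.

Step 1 — Angular frequency: ω = 2π·f = 2π·405 = 2545 rad/s.
Step 2 — Component impedances:
  R: Z = R = 226 Ω
  C: Z = 1/(jωC) = -j/(ω·C) = 0 - j8.415e+04 Ω
Step 3 — Series combination: Z_total = R + C = 226 - j8.415e+04 Ω = 8.415e+04∠-89.8° Ω.
Step 4 — Source phasor: V = 110∠-90.0° V = 0 - j110 V.
Step 5 — Ohm's law: I = V / Z_total = (0 - j110) / (226 - j8.415e+04) = 0.001307 - j3.511e-06 A.
Step 6 — Convert to polar: |I| = 0.001307 A, ∠I = -0.2°.

I = 0.001307∠-0.2° A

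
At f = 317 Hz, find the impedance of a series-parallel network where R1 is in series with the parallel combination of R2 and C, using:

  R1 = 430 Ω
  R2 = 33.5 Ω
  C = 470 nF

Step 1 — Angular frequency: ω = 2π·f = 2π·317 = 1992 rad/s.
Step 2 — Component impedances:
  R1: Z = R = 430 Ω
  R2: Z = R = 33.5 Ω
  C: Z = 1/(jωC) = -j/(ω·C) = 0 - j1068 Ω
Step 3 — Parallel branch: R2 || C = 1/(1/R2 + 1/C) = 33.47 - j1.05 Ω.
Step 4 — Series with R1: Z_total = R1 + (R2 || C) = 463.5 - j1.05 Ω = 463.5∠-0.1° Ω.

Z = 463.5 - j1.05 Ω = 463.5∠-0.1° Ω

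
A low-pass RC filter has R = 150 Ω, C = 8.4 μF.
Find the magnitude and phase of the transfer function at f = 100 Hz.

Step 1 — Angular frequency: ω = 2π·100 = 628.3 rad/s.
Step 2 — Transfer function: H(jω) = 1/(1 + jωRC).
Step 3 — Denominator: 1 + jωRC = 1 + j·628.3·150·8.4e-06 = 1 + j0.7917.
Step 4 — H = 0.6147 - j0.4867.
Step 5 — Magnitude: |H| = 0.784 (-2.1 dB); phase: φ = -38.4°.

|H| = 0.784 (-2.1 dB), φ = -38.4°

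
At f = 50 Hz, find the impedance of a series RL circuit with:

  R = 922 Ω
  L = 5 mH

Step 1 — Angular frequency: ω = 2π·f = 2π·50 = 314.2 rad/s.
Step 2 — Component impedances:
  R: Z = R = 922 Ω
  L: Z = jωL = j·314.2·0.005 = 0 + j1.571 Ω
Step 3 — Series combination: Z_total = R + L = 922 + j1.571 Ω = 922∠0.1° Ω.

Z = 922 + j1.571 Ω = 922∠0.1° Ω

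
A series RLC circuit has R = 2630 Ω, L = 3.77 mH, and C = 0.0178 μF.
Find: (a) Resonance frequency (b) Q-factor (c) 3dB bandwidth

Step 1 — Resonance: ω₀ = 1/√(LC) = 1/√(0.00377·1.78e-08) = 1.221e+05 rad/s.
Step 2 — f₀ = ω₀/(2π) = 1.943e+04 Hz.
Step 3 — Series Q: Q = ω₀L/R = 1.221e+05·0.00377/2630 = 0.175.
Step 4 — Bandwidth: Δω = ω₀/Q = 6.976e+05 rad/s; BW = Δω/(2π) = 1.11e+05 Hz.

(a) f₀ = 1.943e+04 Hz  (b) Q = 0.175  (c) BW = 1.11e+05 Hz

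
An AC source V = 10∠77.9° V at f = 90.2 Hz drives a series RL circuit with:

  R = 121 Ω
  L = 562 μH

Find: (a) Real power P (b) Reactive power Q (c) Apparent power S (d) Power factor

Step 1 — Angular frequency: ω = 2π·f = 2π·90.2 = 566.7 rad/s.
Step 2 — Component impedances:
  R: Z = R = 121 Ω
  L: Z = jωL = j·566.7·0.000562 = 0 + j0.3185 Ω
Step 3 — Series combination: Z_total = R + L = 121 + j0.3185 Ω = 121∠0.2° Ω.
Step 4 — Source phasor: V = 10∠77.9° V = 2.096 + j9.778 V.
Step 5 — Current: I = V / Z = 0.01754 + j0.08076 A = 0.08264∠77.7° A.
Step 6 — Complex power: S = V·I* = 0.8264 + j0.002175 VA.
Step 7 — Real power: P = Re(S) = 0.8264 W.
Step 8 — Reactive power: Q = Im(S) = 0.002175 VAR.
Step 9 — Apparent power: |S| = 0.8264 VA.
Step 10 — Power factor: PF = P/|S| = 1 (lagging).

(a) P = 0.8264 W  (b) Q = 0.002175 VAR  (c) S = 0.8264 VA  (d) PF = 1 (lagging)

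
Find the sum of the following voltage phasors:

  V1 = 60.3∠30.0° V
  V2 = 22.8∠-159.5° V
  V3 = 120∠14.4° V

Step 1 — Convert each phasor to rectangular form:
  V1 = 60.3·(cos(30.0°) + j·sin(30.0°)) = 52.22 + j30.15 V
  V2 = 22.8·(cos(-159.5°) + j·sin(-159.5°)) = -21.36 - j7.985 V
  V3 = 120·(cos(14.4°) + j·sin(14.4°)) = 116.2 + j29.84 V
Step 2 — Sum components: V_total = 147.1 + j52.01 V.
Step 3 — Convert to polar: |V_total| = 156 V, ∠V_total = 19.5°.

V_total = 156∠19.5° V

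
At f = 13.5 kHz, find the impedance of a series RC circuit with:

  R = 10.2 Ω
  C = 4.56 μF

Step 1 — Angular frequency: ω = 2π·f = 2π·1.35e+04 = 8.482e+04 rad/s.
Step 2 — Component impedances:
  R: Z = R = 10.2 Ω
  C: Z = 1/(jωC) = -j/(ω·C) = 0 - j2.585 Ω
Step 3 — Series combination: Z_total = R + C = 10.2 - j2.585 Ω = 10.52∠-14.2° Ω.

Z = 10.2 - j2.585 Ω = 10.52∠-14.2° Ω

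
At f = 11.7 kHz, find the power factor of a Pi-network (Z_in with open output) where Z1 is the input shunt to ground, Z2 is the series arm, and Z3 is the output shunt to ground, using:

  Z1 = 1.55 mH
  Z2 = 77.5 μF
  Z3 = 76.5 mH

Step 1 — Angular frequency: ω = 2π·f = 2π·1.17e+04 = 7.351e+04 rad/s.
Step 2 — Component impedances:
  Z1: Z = jωL = j·7.351e+04·0.00155 = 0 + j113.9 Ω
  Z2: Z = 1/(jωC) = -j/(ω·C) = 0 - j0.1755 Ω
  Z3: Z = jωL = j·7.351e+04·0.0765 = 0 + j5624 Ω
Step 3 — With open output, the series arm Z2 and the output shunt Z3 appear in series to ground: Z2 + Z3 = 0 + j5624 Ω.
Step 4 — Parallel with input shunt Z1: Z_in = Z1 || (Z2 + Z3) = 0 + j111.7 Ω = 111.7∠90.0° Ω.
Step 5 — Power factor: PF = cos(φ) = Re(Z)/|Z| = -0/111.7 = -0.
Step 6 — Type: Im(Z) = 111.7 ⇒ lagging (phase φ = 90.0°).

PF = -0 (lagging, φ = 90.0°)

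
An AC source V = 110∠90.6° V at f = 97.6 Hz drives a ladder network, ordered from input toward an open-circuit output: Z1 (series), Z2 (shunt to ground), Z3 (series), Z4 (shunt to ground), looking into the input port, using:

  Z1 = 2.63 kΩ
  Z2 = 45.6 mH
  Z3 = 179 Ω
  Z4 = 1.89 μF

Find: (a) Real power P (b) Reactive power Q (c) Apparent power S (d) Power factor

Step 1 — Angular frequency: ω = 2π·f = 2π·97.6 = 613.2 rad/s.
Step 2 — Component impedances:
  Z1: Z = R = 2630 Ω
  Z2: Z = jωL = j·613.2·0.0456 = 0 + j27.96 Ω
  Z3: Z = R = 179 Ω
  Z4: Z = 1/(jωC) = -j/(ω·C) = 0 - j862.8 Ω
Step 3 — Ladder network (open output): work backward from the far end, alternating series and parallel combinations. Z_in = 2630 + j28.86 Ω = 2630∠0.6° Ω.
Step 4 — Source phasor: V = 110∠90.6° V = -1.152 + j110 V.
Step 5 — Current: I = V / Z = 2.09e-05 + j0.04182 A = 0.04182∠90.0° A.
Step 6 — Complex power: S = V·I* = 4.6 + j0.05047 VA.
Step 7 — Real power: P = Re(S) = 4.6 W.
Step 8 — Reactive power: Q = Im(S) = 0.05047 VAR.
Step 9 — Apparent power: |S| = 4.6 VA.
Step 10 — Power factor: PF = P/|S| = 0.9999 (lagging).

(a) P = 4.6 W  (b) Q = 0.05047 VAR  (c) S = 4.6 VA  (d) PF = 0.9999 (lagging)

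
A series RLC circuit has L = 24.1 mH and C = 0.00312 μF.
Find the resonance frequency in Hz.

Step 1 — Resonance condition Im(Z)=0 gives ω₀ = 1/√(LC).
Step 2 — ω₀ = 1/√(0.0241·3.12e-09) = 1.153e+05 rad/s.
Step 3 — f₀ = ω₀/(2π) = 1.835e+04 Hz.

f₀ = 1.835e+04 Hz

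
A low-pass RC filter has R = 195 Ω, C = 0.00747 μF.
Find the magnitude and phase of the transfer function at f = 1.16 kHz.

Step 1 — Angular frequency: ω = 2π·1160 = 7288 rad/s.
Step 2 — Transfer function: H(jω) = 1/(1 + jωRC).
Step 3 — Denominator: 1 + jωRC = 1 + j·7288·195·7.47e-09 = 1 + j0.01062.
Step 4 — H = 0.9999 - j0.01062.
Step 5 — Magnitude: |H| = 0.9999 (-0.0 dB); phase: φ = -0.6°.

|H| = 0.9999 (-0.0 dB), φ = -0.6°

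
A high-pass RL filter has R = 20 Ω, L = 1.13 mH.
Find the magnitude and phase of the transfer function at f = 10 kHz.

Step 1 — Angular frequency: ω = 2π·1e+04 = 6.283e+04 rad/s.
Step 2 — Transfer function: H(jω) = jωL/(R + jωL).
Step 3 — Numerator jωL = j·71; denominator R + jωL = 20 + j71.
Step 4 — H = 0.9265 + j0.261.
Step 5 — Magnitude: |H| = 0.9625 (-0.3 dB); phase: φ = 15.7°.

|H| = 0.9625 (-0.3 dB), φ = 15.7°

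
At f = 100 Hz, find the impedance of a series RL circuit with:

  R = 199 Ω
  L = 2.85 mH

Step 1 — Angular frequency: ω = 2π·f = 2π·100 = 628.3 rad/s.
Step 2 — Component impedances:
  R: Z = R = 199 Ω
  L: Z = jωL = j·628.3·0.00285 = 0 + j1.791 Ω
Step 3 — Series combination: Z_total = R + L = 199 + j1.791 Ω = 199∠0.5° Ω.

Z = 199 + j1.791 Ω = 199∠0.5° Ω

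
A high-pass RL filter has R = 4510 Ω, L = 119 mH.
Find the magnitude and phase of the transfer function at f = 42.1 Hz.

Step 1 — Angular frequency: ω = 2π·42.1 = 264.5 rad/s.
Step 2 — Transfer function: H(jω) = jωL/(R + jωL).
Step 3 — Numerator jωL = j·31.48; denominator R + jωL = 4510 + j31.48.
Step 4 — H = 4.871e-05 + j0.006979.
Step 5 — Magnitude: |H| = 0.006979 (-43.1 dB); phase: φ = 89.6°.

|H| = 0.006979 (-43.1 dB), φ = 89.6°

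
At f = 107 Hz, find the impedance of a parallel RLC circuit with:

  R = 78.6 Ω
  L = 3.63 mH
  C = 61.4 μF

Step 1 — Angular frequency: ω = 2π·f = 2π·107 = 672.3 rad/s.
Step 2 — Component impedances:
  R: Z = R = 78.6 Ω
  L: Z = jωL = j·672.3·0.00363 = 0 + j2.44 Ω
  C: Z = 1/(jωC) = -j/(ω·C) = 0 - j24.23 Ω
Step 3 — Parallel combination: 1/Z_total = 1/R + 1/L + 1/C; Z_total = 0.09359 + j2.711 Ω = 2.712∠88.0° Ω.

Z = 0.09359 + j2.711 Ω = 2.712∠88.0° Ω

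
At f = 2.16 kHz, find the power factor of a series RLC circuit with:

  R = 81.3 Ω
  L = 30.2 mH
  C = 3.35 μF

Step 1 — Angular frequency: ω = 2π·f = 2π·2160 = 1.357e+04 rad/s.
Step 2 — Component impedances:
  R: Z = R = 81.3 Ω
  L: Z = jωL = j·1.357e+04·0.0302 = 0 + j409.9 Ω
  C: Z = 1/(jωC) = -j/(ω·C) = 0 - j21.99 Ω
Step 3 — Series combination: Z_total = R + L + C = 81.3 + j387.9 Ω = 396.3∠78.2° Ω.
Step 4 — Power factor: PF = cos(φ) = Re(Z)/|Z| = 81.3/396.3 = 0.2051.
Step 5 — Type: Im(Z) = 387.9 ⇒ lagging (phase φ = 78.2°).

PF = 0.2051 (lagging, φ = 78.2°)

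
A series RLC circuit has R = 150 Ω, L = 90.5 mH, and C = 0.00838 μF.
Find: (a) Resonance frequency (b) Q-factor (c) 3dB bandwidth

Step 1 — Resonance: ω₀ = 1/√(LC) = 1/√(0.0905·8.38e-09) = 3.631e+04 rad/s.
Step 2 — f₀ = ω₀/(2π) = 5779 Hz.
Step 3 — Series Q: Q = ω₀L/R = 3.631e+04·0.0905/150 = 21.91.
Step 4 — Bandwidth: Δω = ω₀/Q = 1657 rad/s; BW = Δω/(2π) = 263.8 Hz.

(a) f₀ = 5779 Hz  (b) Q = 21.91  (c) BW = 263.8 Hz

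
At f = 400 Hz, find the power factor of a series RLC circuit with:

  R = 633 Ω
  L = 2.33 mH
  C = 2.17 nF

Step 1 — Angular frequency: ω = 2π·f = 2π·400 = 2513 rad/s.
Step 2 — Component impedances:
  R: Z = R = 633 Ω
  L: Z = jωL = j·2513·0.00233 = 0 + j5.856 Ω
  C: Z = 1/(jωC) = -j/(ω·C) = 0 - j1.834e+05 Ω
Step 3 — Series combination: Z_total = R + L + C = 633 - j1.834e+05 Ω = 1.834e+05∠-89.8° Ω.
Step 4 — Power factor: PF = cos(φ) = Re(Z)/|Z| = 633/1.8335e+05 = 0.003452.
Step 5 — Type: Im(Z) = -1.834e+05 ⇒ leading (phase φ = -89.8°).

PF = 0.003452 (leading, φ = -89.8°)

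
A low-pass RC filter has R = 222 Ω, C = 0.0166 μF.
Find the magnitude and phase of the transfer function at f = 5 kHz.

Step 1 — Angular frequency: ω = 2π·5000 = 3.142e+04 rad/s.
Step 2 — Transfer function: H(jω) = 1/(1 + jωRC).
Step 3 — Denominator: 1 + jωRC = 1 + j·3.142e+04·222·1.66e-08 = 1 + j0.1158.
Step 4 — H = 0.9868 - j0.1142.
Step 5 — Magnitude: |H| = 0.9934 (-0.1 dB); phase: φ = -6.6°.

|H| = 0.9934 (-0.1 dB), φ = -6.6°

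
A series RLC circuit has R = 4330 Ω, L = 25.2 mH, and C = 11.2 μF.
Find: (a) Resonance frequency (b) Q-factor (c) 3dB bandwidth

Step 1 — Resonance condition Im(Z)=0 gives ω₀ = 1/√(LC).
Step 2 — ω₀ = 1/√(0.0252·1.12e-05) = 1882 rad/s.
Step 3 — f₀ = ω₀/(2π) = 299.6 Hz.
Step 4 — Series Q: Q = ω₀L/R = 1882·0.0252/4330 = 0.01095.
Step 5 — 3dB bandwidth: Δω = ω₀/Q = 1.718e+05 rad/s; BW = Δω/(2π) = 2.735e+04 Hz.

(a) f₀ = 299.6 Hz  (b) Q = 0.01095  (c) BW = 2.735e+04 Hz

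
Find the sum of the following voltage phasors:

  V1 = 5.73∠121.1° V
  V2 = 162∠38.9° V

Step 1 — Convert each phasor to rectangular form:
  V1 = 5.73·(cos(121.1°) + j·sin(121.1°)) = -2.96 + j4.906 V
  V2 = 162·(cos(38.9°) + j·sin(38.9°)) = 126.1 + j101.7 V
Step 2 — Sum components: V_total = 123.1 + j106.6 V.
Step 3 — Convert to polar: |V_total| = 162.9 V, ∠V_total = 40.9°.

V_total = 162.9∠40.9° V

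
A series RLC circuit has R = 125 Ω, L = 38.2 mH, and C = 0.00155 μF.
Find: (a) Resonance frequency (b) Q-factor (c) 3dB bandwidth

Step 1 — Resonance: ω₀ = 1/√(LC) = 1/√(0.0382·1.55e-09) = 1.3e+05 rad/s.
Step 2 — f₀ = ω₀/(2π) = 2.068e+04 Hz.
Step 3 — Series Q: Q = ω₀L/R = 1.3e+05·0.0382/125 = 39.72.
Step 4 — Bandwidth: Δω = ω₀/Q = 3272 rad/s; BW = Δω/(2π) = 520.8 Hz.

(a) f₀ = 2.068e+04 Hz  (b) Q = 39.72  (c) BW = 520.8 Hz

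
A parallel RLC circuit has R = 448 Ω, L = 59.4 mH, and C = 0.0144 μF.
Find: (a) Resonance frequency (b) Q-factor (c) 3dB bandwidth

Step 1 — Resonance: ω₀ = 1/√(LC) = 1/√(0.0594·1.44e-08) = 3.419e+04 rad/s.
Step 2 — f₀ = ω₀/(2π) = 5442 Hz.
Step 3 — Parallel Q: Q = R/(ω₀L) = 448/(3.419e+04·0.0594) = 0.2206.
Step 4 — Bandwidth: Δω = ω₀/Q = 1.55e+05 rad/s; BW = Δω/(2π) = 2.467e+04 Hz.

(a) f₀ = 5442 Hz  (b) Q = 0.2206  (c) BW = 2.467e+04 Hz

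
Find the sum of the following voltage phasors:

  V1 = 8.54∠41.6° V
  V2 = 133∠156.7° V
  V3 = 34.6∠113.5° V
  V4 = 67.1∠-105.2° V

Step 1 — Convert each phasor to rectangular form:
  V1 = 8.54·(cos(41.6°) + j·sin(41.6°)) = 6.386 + j5.67 V
  V2 = 133·(cos(156.7°) + j·sin(156.7°)) = -122.2 + j52.61 V
  V3 = 34.6·(cos(113.5°) + j·sin(113.5°)) = -13.8 + j31.73 V
  V4 = 67.1·(cos(-105.2°) + j·sin(-105.2°)) = -17.59 - j64.75 V
Step 2 — Sum components: V_total = -147.2 + j25.26 V.
Step 3 — Convert to polar: |V_total| = 149.3 V, ∠V_total = 170.3°.

V_total = 149.3∠170.3° V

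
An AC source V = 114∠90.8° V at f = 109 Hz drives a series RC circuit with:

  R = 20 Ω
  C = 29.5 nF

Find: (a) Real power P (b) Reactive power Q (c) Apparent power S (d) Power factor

Step 1 — Angular frequency: ω = 2π·f = 2π·109 = 684.9 rad/s.
Step 2 — Component impedances:
  R: Z = R = 20 Ω
  C: Z = 1/(jωC) = -j/(ω·C) = 0 - j4.95e+04 Ω
Step 3 — Series combination: Z_total = R + C = 20 - j4.95e+04 Ω = 4.95e+04∠-90.0° Ω.
Step 4 — Source phasor: V = 114∠90.8° V = -1.592 + j114 V.
Step 5 — Current: I = V / Z = -0.002303 - j3.123e-05 A = 0.002303∠-179.2° A.
Step 6 — Complex power: S = V·I* = 0.0001061 - j0.2626 VA.
Step 7 — Real power: P = Re(S) = 0.0001061 W.
Step 8 — Reactive power: Q = Im(S) = -0.2626 VAR.
Step 9 — Apparent power: |S| = 0.2626 VA.
Step 10 — Power factor: PF = P/|S| = 0.0004041 (leading).

(a) P = 0.0001061 W  (b) Q = -0.2626 VAR  (c) S = 0.2626 VA  (d) PF = 0.0004041 (leading)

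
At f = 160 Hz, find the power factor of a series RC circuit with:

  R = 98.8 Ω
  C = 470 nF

Step 1 — Angular frequency: ω = 2π·f = 2π·160 = 1005 rad/s.
Step 2 — Component impedances:
  R: Z = R = 98.8 Ω
  C: Z = 1/(jωC) = -j/(ω·C) = 0 - j2116 Ω
Step 3 — Series combination: Z_total = R + C = 98.8 - j2116 Ω = 2119∠-87.3° Ω.
Step 4 — Power factor: PF = cos(φ) = Re(Z)/|Z| = 98.8/2119 = 0.04663.
Step 5 — Type: Im(Z) = -2116 ⇒ leading (phase φ = -87.3°).

PF = 0.04663 (leading, φ = -87.3°)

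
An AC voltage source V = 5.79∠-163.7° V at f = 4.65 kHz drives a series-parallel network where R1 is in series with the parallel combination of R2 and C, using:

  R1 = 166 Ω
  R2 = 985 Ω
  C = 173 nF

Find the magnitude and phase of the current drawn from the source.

Step 1 — Angular frequency: ω = 2π·f = 2π·4650 = 2.922e+04 rad/s.
Step 2 — Component impedances:
  R1: Z = R = 166 Ω
  R2: Z = R = 985 Ω
  C: Z = 1/(jωC) = -j/(ω·C) = 0 - j197.8 Ω
Step 3 — Parallel branch: R2 || C = 1/(1/R2 + 1/C) = 38.2 - j190.2 Ω.
Step 4 — Series with R1: Z_total = R1 + (R2 || C) = 204.2 - j190.2 Ω = 279∠-43.0° Ω.
Step 5 — Source phasor: V = 5.79∠-163.7° V = -5.557 - j1.625 V.
Step 6 — Ohm's law: I = V / Z_total = (-5.557 - j1.625) / (204.2 - j190.2) = -0.01061 - j0.01784 A.
Step 7 — Convert to polar: |I| = 0.02075 A, ∠I = -120.7°.

I = 0.02075∠-120.7° A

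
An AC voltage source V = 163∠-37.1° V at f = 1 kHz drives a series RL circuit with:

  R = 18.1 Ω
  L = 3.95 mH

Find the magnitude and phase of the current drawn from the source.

Step 1 — Angular frequency: ω = 2π·f = 2π·1000 = 6283 rad/s.
Step 2 — Component impedances:
  R: Z = R = 18.1 Ω
  L: Z = jωL = j·6283·0.00395 = 0 + j24.82 Ω
Step 3 — Series combination: Z_total = R + L = 18.1 + j24.82 Ω = 30.72∠53.9° Ω.
Step 4 — Source phasor: V = 163∠-37.1° V = 130 - j98.32 V.
Step 5 — Ohm's law: I = V / Z_total = (130 - j98.32) / (18.1 + j24.82) = -0.09233 - j5.306 A.
Step 6 — Convert to polar: |I| = 5.306 A, ∠I = -91.0°.

I = 5.306∠-91.0° A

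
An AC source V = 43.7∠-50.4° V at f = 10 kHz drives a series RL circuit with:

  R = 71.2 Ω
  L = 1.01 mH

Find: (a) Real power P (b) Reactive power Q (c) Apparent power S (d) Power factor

Step 1 — Angular frequency: ω = 2π·f = 2π·1e+04 = 6.283e+04 rad/s.
Step 2 — Component impedances:
  R: Z = R = 71.2 Ω
  L: Z = jωL = j·6.283e+04·0.00101 = 0 + j63.46 Ω
Step 3 — Series combination: Z_total = R + L = 71.2 + j63.46 Ω = 95.38∠41.7° Ω.
Step 4 — Source phasor: V = 43.7∠-50.4° V = 27.86 - j33.67 V.
Step 5 — Current: I = V / Z = -0.01687 - j0.4579 A = 0.4582∠-92.1° A.
Step 6 — Complex power: S = V·I* = 14.95 + j13.32 VA.
Step 7 — Real power: P = Re(S) = 14.95 W.
Step 8 — Reactive power: Q = Im(S) = 13.32 VAR.
Step 9 — Apparent power: |S| = 20.02 VA.
Step 10 — Power factor: PF = P/|S| = 0.7465 (lagging).

(a) P = 14.95 W  (b) Q = 13.32 VAR  (c) S = 20.02 VA  (d) PF = 0.7465 (lagging)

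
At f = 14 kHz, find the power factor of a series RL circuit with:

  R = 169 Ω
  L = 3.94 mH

Step 1 — Angular frequency: ω = 2π·f = 2π·1.4e+04 = 8.796e+04 rad/s.
Step 2 — Component impedances:
  R: Z = R = 169 Ω
  L: Z = jωL = j·8.796e+04·0.00394 = 0 + j346.6 Ω
Step 3 — Series combination: Z_total = R + L = 169 + j346.6 Ω = 385.6∠64.0° Ω.
Step 4 — Power factor: PF = cos(φ) = Re(Z)/|Z| = 169/385.6 = 0.4383.
Step 5 — Type: Im(Z) = 346.6 ⇒ lagging (phase φ = 64.0°).

PF = 0.4383 (lagging, φ = 64.0°)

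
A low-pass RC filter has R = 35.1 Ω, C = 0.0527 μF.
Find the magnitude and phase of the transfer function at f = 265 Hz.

Step 1 — Angular frequency: ω = 2π·265 = 1665 rad/s.
Step 2 — Transfer function: H(jω) = 1/(1 + jωRC).
Step 3 — Denominator: 1 + jωRC = 1 + j·1665·35.1·5.27e-08 = 1 + j0.00308.
Step 4 — H = 1 - j0.00308.
Step 5 — Magnitude: |H| = 1 (-0.0 dB); phase: φ = -0.2°.

|H| = 1 (-0.0 dB), φ = -0.2°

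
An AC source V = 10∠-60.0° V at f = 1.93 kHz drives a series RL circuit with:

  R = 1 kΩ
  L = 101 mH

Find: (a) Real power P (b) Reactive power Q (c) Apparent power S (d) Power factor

Step 1 — Angular frequency: ω = 2π·f = 2π·1930 = 1.213e+04 rad/s.
Step 2 — Component impedances:
  R: Z = R = 1000 Ω
  L: Z = jωL = j·1.213e+04·0.101 = 0 + j1225 Ω
Step 3 — Series combination: Z_total = R + L = 1000 + j1225 Ω = 1581∠50.8° Ω.
Step 4 — Source phasor: V = 10∠-60.0° V = 5 - j8.66 V.
Step 5 — Current: I = V / Z = -0.002243 - j0.005913 A = 0.006324∠-110.8° A.
Step 6 — Complex power: S = V·I* = 0.04 + j0.04899 VA.
Step 7 — Real power: P = Re(S) = 0.04 W.
Step 8 — Reactive power: Q = Im(S) = 0.04899 VAR.
Step 9 — Apparent power: |S| = 0.06324 VA.
Step 10 — Power factor: PF = P/|S| = 0.6324 (lagging).

(a) P = 0.04 W  (b) Q = 0.04899 VAR  (c) S = 0.06324 VA  (d) PF = 0.6324 (lagging)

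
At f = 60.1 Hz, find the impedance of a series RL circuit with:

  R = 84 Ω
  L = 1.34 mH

Step 1 — Angular frequency: ω = 2π·f = 2π·60.1 = 377.6 rad/s.
Step 2 — Component impedances:
  R: Z = R = 84 Ω
  L: Z = jωL = j·377.6·0.00134 = 0 + j0.506 Ω
Step 3 — Series combination: Z_total = R + L = 84 + j0.506 Ω = 84∠0.3° Ω.

Z = 84 + j0.506 Ω = 84∠0.3° Ω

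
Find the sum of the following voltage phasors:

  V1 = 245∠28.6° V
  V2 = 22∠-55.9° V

Step 1 — Convert each phasor to rectangular form:
  V1 = 245·(cos(28.6°) + j·sin(28.6°)) = 215.1 + j117.3 V
  V2 = 22·(cos(-55.9°) + j·sin(-55.9°)) = 12.33 - j18.22 V
Step 2 — Sum components: V_total = 227.4 + j99.06 V.
Step 3 — Convert to polar: |V_total| = 248.1 V, ∠V_total = 23.5°.

V_total = 248.1∠23.5° V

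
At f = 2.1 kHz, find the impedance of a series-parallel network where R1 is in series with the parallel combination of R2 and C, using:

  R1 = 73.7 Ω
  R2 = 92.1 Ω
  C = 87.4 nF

Step 1 — Angular frequency: ω = 2π·f = 2π·2100 = 1.319e+04 rad/s.
Step 2 — Component impedances:
  R1: Z = R = 73.7 Ω
  R2: Z = R = 92.1 Ω
  C: Z = 1/(jωC) = -j/(ω·C) = 0 - j867.1 Ω
Step 3 — Parallel branch: R2 || C = 1/(1/R2 + 1/C) = 91.07 - j9.673 Ω.
Step 4 — Series with R1: Z_total = R1 + (R2 || C) = 164.8 - j9.673 Ω = 165.1∠-3.4° Ω.

Z = 164.8 - j9.673 Ω = 165.1∠-3.4° Ω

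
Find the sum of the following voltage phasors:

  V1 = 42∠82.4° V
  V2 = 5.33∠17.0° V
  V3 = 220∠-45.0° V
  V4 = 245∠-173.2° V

Step 1 — Convert each phasor to rectangular form:
  V1 = 42·(cos(82.4°) + j·sin(82.4°)) = 5.555 + j41.63 V
  V2 = 5.33·(cos(17.0°) + j·sin(17.0°)) = 5.097 + j1.558 V
  V3 = 220·(cos(-45.0°) + j·sin(-45.0°)) = 155.6 - j155.6 V
  V4 = 245·(cos(-173.2°) + j·sin(-173.2°)) = -243.3 - j29.01 V
Step 2 — Sum components: V_total = -77.06 - j141.4 V.
Step 3 — Convert to polar: |V_total| = 161 V, ∠V_total = -118.6°.

V_total = 161∠-118.6° V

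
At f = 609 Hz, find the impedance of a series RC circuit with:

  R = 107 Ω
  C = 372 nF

Step 1 — Angular frequency: ω = 2π·f = 2π·609 = 3826 rad/s.
Step 2 — Component impedances:
  R: Z = R = 107 Ω
  C: Z = 1/(jωC) = -j/(ω·C) = 0 - j702.5 Ω
Step 3 — Series combination: Z_total = R + C = 107 - j702.5 Ω = 710.6∠-81.3° Ω.

Z = 107 - j702.5 Ω = 710.6∠-81.3° Ω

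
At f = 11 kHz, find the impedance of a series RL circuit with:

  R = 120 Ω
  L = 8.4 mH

Step 1 — Angular frequency: ω = 2π·f = 2π·1.1e+04 = 6.912e+04 rad/s.
Step 2 — Component impedances:
  R: Z = R = 120 Ω
  L: Z = jωL = j·6.912e+04·0.0084 = 0 + j580.6 Ω
Step 3 — Series combination: Z_total = R + L = 120 + j580.6 Ω = 592.8∠78.3° Ω.

Z = 120 + j580.6 Ω = 592.8∠78.3° Ω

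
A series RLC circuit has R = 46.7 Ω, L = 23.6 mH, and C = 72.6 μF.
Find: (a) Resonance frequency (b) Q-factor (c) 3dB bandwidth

Step 1 — Resonance: ω₀ = 1/√(LC) = 1/√(0.0236·7.26e-05) = 764 rad/s.
Step 2 — f₀ = ω₀/(2π) = 121.6 Hz.
Step 3 — Series Q: Q = ω₀L/R = 764·0.0236/46.7 = 0.3861.
Step 4 — Bandwidth: Δω = ω₀/Q = 1979 rad/s; BW = Δω/(2π) = 314.9 Hz.

(a) f₀ = 121.6 Hz  (b) Q = 0.3861  (c) BW = 314.9 Hz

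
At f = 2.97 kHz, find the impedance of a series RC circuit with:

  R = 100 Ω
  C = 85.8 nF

Step 1 — Angular frequency: ω = 2π·f = 2π·2970 = 1.866e+04 rad/s.
Step 2 — Component impedances:
  R: Z = R = 100 Ω
  C: Z = 1/(jωC) = -j/(ω·C) = 0 - j624.6 Ω
Step 3 — Series combination: Z_total = R + C = 100 - j624.6 Ω = 632.5∠-80.9° Ω.

Z = 100 - j624.6 Ω = 632.5∠-80.9° Ω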